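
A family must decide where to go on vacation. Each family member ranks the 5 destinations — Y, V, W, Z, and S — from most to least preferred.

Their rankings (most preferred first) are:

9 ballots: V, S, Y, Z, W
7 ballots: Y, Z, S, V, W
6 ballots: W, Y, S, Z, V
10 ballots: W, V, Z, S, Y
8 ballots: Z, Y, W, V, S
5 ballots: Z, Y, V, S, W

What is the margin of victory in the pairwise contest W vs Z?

Ballots ranking W above Z: 6+10 = 16.
Ballots ranking Z above W: 9+7+8+5 = 29.
Z wins 29–16, a margin of 13.

13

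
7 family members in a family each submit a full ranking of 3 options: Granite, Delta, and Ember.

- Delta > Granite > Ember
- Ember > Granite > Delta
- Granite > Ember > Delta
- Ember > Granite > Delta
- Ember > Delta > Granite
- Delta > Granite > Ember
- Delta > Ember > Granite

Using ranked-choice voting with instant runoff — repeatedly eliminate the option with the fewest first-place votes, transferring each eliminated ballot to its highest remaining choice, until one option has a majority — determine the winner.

Ember

Round 1: Delta 3, Ember 3, Granite 1. Granite has the fewest and is eliminated.
Round 2: Ember 4, Delta 3. Ember has a majority.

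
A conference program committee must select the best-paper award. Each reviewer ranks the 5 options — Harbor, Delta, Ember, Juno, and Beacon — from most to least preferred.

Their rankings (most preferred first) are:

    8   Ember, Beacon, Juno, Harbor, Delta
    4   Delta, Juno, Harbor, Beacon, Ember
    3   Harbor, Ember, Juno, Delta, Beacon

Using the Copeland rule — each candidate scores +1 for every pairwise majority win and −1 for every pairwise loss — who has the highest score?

Ember

Pairwise results:
  Harbor vs Delta: Harbor wins 11–4.
  Harbor vs Ember: Ember wins 8–7.
  Harbor vs Juno: Juno wins 12–3.
  Harbor vs Beacon: Beacon wins 8–7.
  Delta vs Ember: Ember wins 11–4.
  Delta vs Juno: Juno wins 11–4.
  Delta vs Beacon: Beacon wins 8–7.
  Ember vs Juno: Ember wins 11–4.
  Ember vs Beacon: Ember wins 11–4.
  Juno vs Beacon: Beacon wins 8–7.
Copeland scores (wins − losses):
  Harbor: 1 − 3 = -2
  Delta: 0 − 4 = -4
  Ember: 4 − 0 = 4
  Juno: 2 − 2 = 0
  Beacon: 3 − 1 = 2
Ember has the best Copeland score.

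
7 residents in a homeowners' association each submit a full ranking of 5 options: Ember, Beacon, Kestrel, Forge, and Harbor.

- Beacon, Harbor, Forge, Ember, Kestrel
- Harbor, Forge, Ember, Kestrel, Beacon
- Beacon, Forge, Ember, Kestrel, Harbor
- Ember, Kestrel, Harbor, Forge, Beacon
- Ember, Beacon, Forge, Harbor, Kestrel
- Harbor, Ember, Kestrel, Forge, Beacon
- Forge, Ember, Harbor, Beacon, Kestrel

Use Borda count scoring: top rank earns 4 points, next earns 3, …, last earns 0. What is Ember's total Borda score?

19

Borda scores:
  Ember: 1 + 2 + 2 + 4 + 4 + 3 + 3 = 19
  Beacon: 4 + 0 + 4 + 0 + 3 + 0 + 1 = 12
  Kestrel: 0 + 1 + 1 + 3 + 0 + 2 + 0 = 7
  Forge: 2 + 3 + 3 + 1 + 2 + 1 + 4 = 16
  Harbor: 3 + 4 + 0 + 2 + 1 + 4 + 2 = 16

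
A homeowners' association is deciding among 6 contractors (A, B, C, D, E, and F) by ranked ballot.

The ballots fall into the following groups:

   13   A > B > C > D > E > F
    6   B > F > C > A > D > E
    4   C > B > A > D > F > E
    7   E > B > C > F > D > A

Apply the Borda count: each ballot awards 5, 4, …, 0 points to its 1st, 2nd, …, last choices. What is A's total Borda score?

Borda scores:
  A: 13·5 + 6·2 + 4·3 + 7·0 = 89
  B: 13·4 + 6·5 + 4·4 + 7·4 = 126
  C: 13·3 + 6·3 + 4·5 + 7·3 = 98
  D: 13·2 + 6·1 + 4·2 + 7·1 = 47
  E: 13·1 + 6·0 + 4·0 + 7·5 = 48
  F: 13·0 + 6·4 + 4·1 + 7·2 = 42

89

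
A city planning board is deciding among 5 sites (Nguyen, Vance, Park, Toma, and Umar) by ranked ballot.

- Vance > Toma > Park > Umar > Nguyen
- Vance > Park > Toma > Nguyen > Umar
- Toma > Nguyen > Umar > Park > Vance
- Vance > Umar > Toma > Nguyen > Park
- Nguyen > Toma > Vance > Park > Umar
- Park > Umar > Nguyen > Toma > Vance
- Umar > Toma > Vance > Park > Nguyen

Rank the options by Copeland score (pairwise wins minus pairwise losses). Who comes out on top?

Toma

Pairwise results:
  Nguyen vs Vance: Vance wins 4–3.
  Nguyen vs Park: Park wins 4–3.
  Nguyen vs Toma: Toma wins 5–2.
  Nguyen vs Umar: Umar wins 4–3.
  Vance vs Park: Vance wins 5–2.
  Vance vs Toma: Toma wins 4–3.
  Vance vs Umar: Vance wins 4–3.
  Park vs Toma: Toma wins 5–2.
  Park vs Umar: Park wins 4–3.
  Toma vs Umar: Toma wins 4–3.
Copeland scores (wins − losses):
  Nguyen: 0 − 4 = -4
  Vance: 3 − 1 = 2
  Park: 2 − 2 = 0
  Toma: 4 − 0 = 4
  Umar: 1 − 3 = -2
Toma has the best Copeland score.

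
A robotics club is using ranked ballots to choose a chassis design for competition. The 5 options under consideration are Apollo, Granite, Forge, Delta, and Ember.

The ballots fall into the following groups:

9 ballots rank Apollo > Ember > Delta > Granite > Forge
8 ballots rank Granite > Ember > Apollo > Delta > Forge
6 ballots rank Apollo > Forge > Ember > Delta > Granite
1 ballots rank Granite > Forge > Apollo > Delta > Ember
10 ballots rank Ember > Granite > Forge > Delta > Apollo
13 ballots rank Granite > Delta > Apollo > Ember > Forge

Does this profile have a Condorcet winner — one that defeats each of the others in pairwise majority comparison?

No

Head-to-head results (47 voters total):
Apollo vs Granite: Granite wins 32–15.
Apollo vs Forge: Apollo wins 36–11.
Apollo vs Delta: Apollo wins 24–23.
Apollo vs Ember: Apollo wins 29–18.
Granite vs Forge: Granite wins 41–6.
Granite vs Delta: Granite wins 32–15.
Granite vs Ember: Ember wins 25–22.
Forge vs Delta: Delta wins 30–17.
Forge vs Ember: Ember wins 40–7.
Delta vs Ember: Ember wins 33–14.
No candidate beats all others: Apollo beats Ember beats Granite beats Apollo, a majority cycle.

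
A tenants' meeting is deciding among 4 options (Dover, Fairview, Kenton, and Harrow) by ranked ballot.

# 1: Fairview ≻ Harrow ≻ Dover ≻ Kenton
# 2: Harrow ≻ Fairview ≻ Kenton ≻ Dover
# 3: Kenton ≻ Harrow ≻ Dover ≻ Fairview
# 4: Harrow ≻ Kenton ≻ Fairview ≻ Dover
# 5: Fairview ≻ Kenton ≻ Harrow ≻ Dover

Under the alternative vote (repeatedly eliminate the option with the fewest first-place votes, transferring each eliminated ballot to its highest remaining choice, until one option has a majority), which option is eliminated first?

Round 1: Fairview 2, Harrow 2, Kenton 1, Dover 0. Dover has the fewest and is eliminated.
Round 2: Fairview 2, Harrow 2, Kenton 1. Kenton has the fewest and is eliminated.
Round 3: Harrow 3, Fairview 2. Harrow has a majority.

Dover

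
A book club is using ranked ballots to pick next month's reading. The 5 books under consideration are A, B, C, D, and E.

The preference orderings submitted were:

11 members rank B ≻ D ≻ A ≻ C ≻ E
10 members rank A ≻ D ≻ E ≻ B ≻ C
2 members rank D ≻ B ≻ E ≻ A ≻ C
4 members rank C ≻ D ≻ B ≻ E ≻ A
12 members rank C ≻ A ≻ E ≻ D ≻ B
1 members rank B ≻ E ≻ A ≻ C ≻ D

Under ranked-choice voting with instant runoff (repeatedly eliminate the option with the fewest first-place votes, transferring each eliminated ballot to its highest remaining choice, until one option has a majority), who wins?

Round 1: C 16, B 12, A 10, D 2, E 0. E has the fewest and is eliminated.
Round 2: C 16, B 12, A 10, D 2. D has the fewest and is eliminated.
Round 3: C 16, B 14, A 10. A has the fewest and is eliminated.
Round 4: B 24, C 16. B has a majority.

B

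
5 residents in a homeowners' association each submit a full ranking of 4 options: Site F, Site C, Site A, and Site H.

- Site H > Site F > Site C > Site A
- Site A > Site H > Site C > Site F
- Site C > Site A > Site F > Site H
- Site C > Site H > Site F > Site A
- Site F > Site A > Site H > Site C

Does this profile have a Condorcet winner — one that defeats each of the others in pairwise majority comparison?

No

Head-to-head results (5 voters total):
Site F vs Site C: Site C wins 3–2.
Site F vs Site A: Site F wins 3–2.
Site F vs Site H: Site H wins 3–2.
Site C vs Site A: Site C wins 3–2.
Site C vs Site H: Site H wins 3–2.
Site A vs Site H: Site A wins 3–2.
No candidate beats all others: Site F beats Site A beats Site H beats Site F, a majority cycle.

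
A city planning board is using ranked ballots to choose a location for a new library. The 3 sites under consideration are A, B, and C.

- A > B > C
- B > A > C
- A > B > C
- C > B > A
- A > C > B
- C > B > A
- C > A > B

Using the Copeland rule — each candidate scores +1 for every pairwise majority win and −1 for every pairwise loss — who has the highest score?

Pairwise results:
  A vs B: A wins 4–3.
  A vs C: A wins 4–3.
  B vs C: C wins 4–3.
Copeland scores (wins − losses):
  A: 2 − 0 = 2
  B: 0 − 2 = -2
  C: 1 − 1 = 0
A has the best Copeland score.

A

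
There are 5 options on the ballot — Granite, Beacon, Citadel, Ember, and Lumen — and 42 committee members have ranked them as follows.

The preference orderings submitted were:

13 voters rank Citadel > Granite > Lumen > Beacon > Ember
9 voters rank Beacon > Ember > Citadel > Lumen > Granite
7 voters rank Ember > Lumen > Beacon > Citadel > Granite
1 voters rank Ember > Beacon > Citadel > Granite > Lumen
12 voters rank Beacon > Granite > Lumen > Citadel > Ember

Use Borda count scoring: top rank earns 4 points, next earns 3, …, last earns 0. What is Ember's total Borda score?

Borda scores:
  Granite: 13·3 + 9·0 + 7·0 + 1 + 12·3 = 76
  Beacon: 13·1 + 9·4 + 7·2 + 3 + 12·4 = 114
  Citadel: 13·4 + 9·2 + 7·1 + 2 + 12·1 = 91
  Ember: 13·0 + 9·3 + 7·4 + 4 + 12·0 = 59
  Lumen: 13·2 + 9·1 + 7·3 + 0 + 12·2 = 80

59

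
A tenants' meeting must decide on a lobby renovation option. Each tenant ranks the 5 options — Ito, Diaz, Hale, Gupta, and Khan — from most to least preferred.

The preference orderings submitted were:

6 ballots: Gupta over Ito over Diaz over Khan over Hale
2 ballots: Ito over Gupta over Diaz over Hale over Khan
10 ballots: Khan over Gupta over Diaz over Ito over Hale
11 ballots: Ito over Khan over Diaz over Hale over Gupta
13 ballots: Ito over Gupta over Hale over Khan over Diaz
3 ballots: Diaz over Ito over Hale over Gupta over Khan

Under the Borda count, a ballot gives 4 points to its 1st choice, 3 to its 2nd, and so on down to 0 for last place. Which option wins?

Ito

Borda scores:
  Ito: 6·3 + 2·4 + 10·1 + 11·4 + 13·4 + 3·3 = 141
  Diaz: 6·2 + 2·2 + 10·2 + 11·2 + 13·0 + 3·4 = 70
  Hale: 6·0 + 2·1 + 10·0 + 11·1 + 13·2 + 3·2 = 45
  Gupta: 6·4 + 2·3 + 10·3 + 11·0 + 13·3 + 3·1 = 102
  Khan: 6·1 + 2·0 + 10·4 + 11·3 + 13·1 + 3·0 = 92
Ito has the highest total.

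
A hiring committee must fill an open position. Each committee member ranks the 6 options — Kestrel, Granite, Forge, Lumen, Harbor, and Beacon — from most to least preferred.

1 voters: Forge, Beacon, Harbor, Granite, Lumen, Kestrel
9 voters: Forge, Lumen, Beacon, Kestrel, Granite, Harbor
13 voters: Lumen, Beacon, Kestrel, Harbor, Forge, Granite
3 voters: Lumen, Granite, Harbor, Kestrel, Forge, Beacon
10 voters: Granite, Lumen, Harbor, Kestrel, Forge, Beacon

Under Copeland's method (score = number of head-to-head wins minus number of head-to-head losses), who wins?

Pairwise results:
  Kestrel vs Granite: Kestrel wins 22–14.
  Kestrel vs Forge: Kestrel wins 26–10.
  Kestrel vs Lumen: Lumen wins 36–0.
  Kestrel vs Harbor: Kestrel wins 22–14.
  Kestrel vs Beacon: Beacon wins 23–13.
  Granite vs Forge: Forge wins 23–13.
  Granite vs Lumen: Lumen wins 25–11.
  Granite vs Harbor: Granite wins 22–14.
  Granite vs Beacon: Beacon wins 23–13.
  Forge vs Lumen: Lumen wins 26–10.
  Forge vs Harbor: Harbor wins 26–10.
  Forge vs Beacon: Forge wins 23–13.
  Lumen vs Harbor: Lumen wins 35–1.
  Lumen vs Beacon: Lumen wins 35–1.
  Harbor vs Beacon: Beacon wins 23–13.
Copeland scores (wins − losses):
  Kestrel: 3 − 2 = 1
  Granite: 1 − 4 = -3
  Forge: 2 − 3 = -1
  Lumen: 5 − 0 = 5
  Harbor: 1 − 4 = -3
  Beacon: 3 − 2 = 1
Lumen has the best Copeland score.

Lumen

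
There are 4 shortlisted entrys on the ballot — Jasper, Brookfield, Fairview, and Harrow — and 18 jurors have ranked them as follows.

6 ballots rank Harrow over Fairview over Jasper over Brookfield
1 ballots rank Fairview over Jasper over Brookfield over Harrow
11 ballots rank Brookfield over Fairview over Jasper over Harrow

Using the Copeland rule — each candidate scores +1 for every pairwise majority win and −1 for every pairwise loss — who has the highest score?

Pairwise results:
  Jasper vs Brookfield: Brookfield wins 11–7.
  Jasper vs Fairview: Fairview wins 18–0.
  Jasper vs Harrow: Jasper wins 12–6.
  Brookfield vs Fairview: Brookfield wins 11–7.
  Brookfield vs Harrow: Brookfield wins 12–6.
  Fairview vs Harrow: Fairview wins 12–6.
Copeland scores (wins − losses):
  Jasper: 1 − 2 = -1
  Brookfield: 3 − 0 = 3
  Fairview: 2 − 1 = 1
  Harrow: 0 − 3 = -3
Brookfield has the best Copeland score.

Brookfield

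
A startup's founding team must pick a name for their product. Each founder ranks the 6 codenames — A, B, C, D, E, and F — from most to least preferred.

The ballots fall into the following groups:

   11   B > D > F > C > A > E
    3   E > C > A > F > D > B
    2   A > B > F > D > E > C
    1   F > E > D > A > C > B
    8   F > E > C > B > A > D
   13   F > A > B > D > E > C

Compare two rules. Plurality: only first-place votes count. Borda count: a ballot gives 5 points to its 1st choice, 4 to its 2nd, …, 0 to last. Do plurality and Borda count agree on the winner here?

Plurality first-place counts: A 2, B 11, C 0, D 0, E 3, F 22 → F.
Borda totals: A 92, B 118, C 59, D 80, E 66, F 155 → F.
The two rules agree on F.

Yes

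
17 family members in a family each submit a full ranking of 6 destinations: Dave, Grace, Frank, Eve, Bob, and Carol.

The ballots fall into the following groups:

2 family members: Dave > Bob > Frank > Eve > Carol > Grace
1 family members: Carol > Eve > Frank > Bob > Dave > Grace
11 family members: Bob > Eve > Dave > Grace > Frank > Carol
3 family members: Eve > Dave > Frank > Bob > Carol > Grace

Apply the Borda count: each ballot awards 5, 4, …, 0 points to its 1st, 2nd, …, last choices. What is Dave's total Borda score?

Borda scores:
  Dave: 2·5 + 1 + 11·3 + 3·4 = 56
  Grace: 2·0 + 0 + 11·2 + 3·0 = 22
  Frank: 2·3 + 3 + 11·1 + 3·3 = 29
  Eve: 2·2 + 4 + 11·4 + 3·5 = 67
  Bob: 2·4 + 2 + 11·5 + 3·2 = 71
  Carol: 2·1 + 5 + 11·0 + 3·1 = 10

56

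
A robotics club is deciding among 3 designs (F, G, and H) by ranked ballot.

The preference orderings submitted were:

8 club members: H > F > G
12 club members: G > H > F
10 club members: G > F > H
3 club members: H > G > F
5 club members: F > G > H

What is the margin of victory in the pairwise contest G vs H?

Ballots ranking G above H: 12+10+5 = 27.
Ballots ranking H above G: 8+3 = 11.
G wins 27–11, a margin of 16.

16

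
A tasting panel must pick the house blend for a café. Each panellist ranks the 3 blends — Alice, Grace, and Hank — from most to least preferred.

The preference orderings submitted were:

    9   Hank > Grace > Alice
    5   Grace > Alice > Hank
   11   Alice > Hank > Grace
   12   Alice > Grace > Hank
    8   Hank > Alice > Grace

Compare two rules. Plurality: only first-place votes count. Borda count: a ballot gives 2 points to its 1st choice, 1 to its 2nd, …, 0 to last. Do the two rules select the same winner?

Plurality first-place counts: Alice 23, Grace 5, Hank 17 → Alice.
Borda totals: Alice 59, Grace 31, Hank 45 → Alice.
The two rules agree on Alice.

Yes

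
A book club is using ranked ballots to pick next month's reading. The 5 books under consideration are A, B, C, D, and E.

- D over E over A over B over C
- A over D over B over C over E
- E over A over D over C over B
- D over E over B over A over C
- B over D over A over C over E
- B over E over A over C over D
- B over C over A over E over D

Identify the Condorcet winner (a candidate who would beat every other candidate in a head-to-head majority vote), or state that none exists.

Head-to-head results (7 voters total):
A vs B: B wins 4–3.
A vs C: A wins 6–1.
A vs D: A wins 4–3.
A vs E: E wins 4–3.
B vs C: B wins 6–1.
B vs D: D wins 4–3.
B vs E: B wins 4–3.
C vs D: D wins 5–2.
C vs E: E wins 4–3.
D vs E: D wins 4–3.
No candidate beats all others: A beats D beats B beats A, a majority cycle.

None — there is no Condorcet winner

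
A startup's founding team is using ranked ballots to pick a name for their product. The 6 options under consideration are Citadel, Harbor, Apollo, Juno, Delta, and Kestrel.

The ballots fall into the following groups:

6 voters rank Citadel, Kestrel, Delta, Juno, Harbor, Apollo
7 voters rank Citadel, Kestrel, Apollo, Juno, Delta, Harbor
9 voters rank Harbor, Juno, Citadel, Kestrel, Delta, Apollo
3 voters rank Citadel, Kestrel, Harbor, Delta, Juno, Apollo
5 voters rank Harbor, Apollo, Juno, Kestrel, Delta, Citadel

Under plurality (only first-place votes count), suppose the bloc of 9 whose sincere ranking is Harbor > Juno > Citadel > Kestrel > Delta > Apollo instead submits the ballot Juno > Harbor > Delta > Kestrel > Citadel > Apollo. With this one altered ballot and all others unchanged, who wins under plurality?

First-place totals with the altered ballot: Citadel 16, Harbor 5, Apollo 0, Juno 9, Delta 0, Kestrel 0.
The winner is unchanged: still Citadel.

Citadel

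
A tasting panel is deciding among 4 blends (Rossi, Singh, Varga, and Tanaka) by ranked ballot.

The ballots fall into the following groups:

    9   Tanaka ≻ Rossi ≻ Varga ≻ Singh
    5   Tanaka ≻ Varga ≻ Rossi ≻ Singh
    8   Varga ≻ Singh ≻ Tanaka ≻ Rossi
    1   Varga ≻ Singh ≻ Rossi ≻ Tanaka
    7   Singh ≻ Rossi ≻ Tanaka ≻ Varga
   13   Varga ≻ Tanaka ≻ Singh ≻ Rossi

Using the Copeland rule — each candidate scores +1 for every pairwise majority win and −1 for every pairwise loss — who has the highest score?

Varga

Pairwise results:
  Rossi vs Singh: Singh wins 29–14.
  Rossi vs Varga: Varga wins 27–16.
  Rossi vs Tanaka: Tanaka wins 35–8.
  Singh vs Varga: Varga wins 36–7.
  Singh vs Tanaka: Tanaka wins 27–16.
  Varga vs Tanaka: Varga wins 22–21.
Copeland scores (wins − losses):
  Rossi: 0 − 3 = -3
  Singh: 1 − 2 = -1
  Varga: 3 − 0 = 3
  Tanaka: 2 − 1 = 1
Varga has the best Copeland score.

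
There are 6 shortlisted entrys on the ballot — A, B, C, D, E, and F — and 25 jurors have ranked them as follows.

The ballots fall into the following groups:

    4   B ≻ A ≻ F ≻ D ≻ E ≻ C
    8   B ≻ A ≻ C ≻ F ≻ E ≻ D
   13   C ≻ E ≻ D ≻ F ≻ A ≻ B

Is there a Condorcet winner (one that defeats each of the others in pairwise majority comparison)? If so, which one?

C

Head-to-head results (25 voters total):
A vs B: A wins 13–12.
A vs C: C wins 13–12.
A vs D: D wins 13–12.
A vs E: E wins 13–12.
A vs F: F wins 13–12.
B vs C: C wins 13–12.
B vs D: D wins 13–12.
B vs E: E wins 13–12.
B vs F: F wins 13–12.
C vs D: C wins 21–4.
C vs E: C wins 21–4.
C vs F: C wins 21–4.
D vs E: E wins 21–4.
D vs F: D wins 13–12.
E vs F: E wins 13–12.
C beats each rival — A (13–12), B (13–12), D (21–4), E (21–4), F (21–4) — so C is the Condorcet winner.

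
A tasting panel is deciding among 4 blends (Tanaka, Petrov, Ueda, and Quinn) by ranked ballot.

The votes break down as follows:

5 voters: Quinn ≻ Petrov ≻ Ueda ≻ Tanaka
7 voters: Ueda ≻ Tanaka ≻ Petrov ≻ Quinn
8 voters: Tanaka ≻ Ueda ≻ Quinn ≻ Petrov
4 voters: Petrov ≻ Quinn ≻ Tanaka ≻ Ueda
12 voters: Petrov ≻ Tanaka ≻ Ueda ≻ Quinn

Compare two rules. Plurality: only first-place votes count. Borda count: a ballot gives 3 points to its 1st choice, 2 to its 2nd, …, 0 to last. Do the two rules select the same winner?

No

Plurality first-place counts: Tanaka 8, Petrov 16, Ueda 7, Quinn 5 → Petrov.
Borda totals: Tanaka 66, Petrov 65, Ueda 54, Quinn 31 → Tanaka.
The two rules disagree: plurality picks Petrov, Borda picks Tanaka.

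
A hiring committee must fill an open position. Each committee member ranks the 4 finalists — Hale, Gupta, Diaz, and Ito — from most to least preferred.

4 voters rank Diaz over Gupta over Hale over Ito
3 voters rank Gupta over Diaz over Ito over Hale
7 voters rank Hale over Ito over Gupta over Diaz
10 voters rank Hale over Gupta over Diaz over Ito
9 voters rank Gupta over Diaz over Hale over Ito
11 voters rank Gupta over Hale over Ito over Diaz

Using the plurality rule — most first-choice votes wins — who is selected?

First-place vote totals:
  Hale: 17
  Gupta: 23
  Diaz: 4
  Ito: 0
Gupta has the most first-place votes.

Gupta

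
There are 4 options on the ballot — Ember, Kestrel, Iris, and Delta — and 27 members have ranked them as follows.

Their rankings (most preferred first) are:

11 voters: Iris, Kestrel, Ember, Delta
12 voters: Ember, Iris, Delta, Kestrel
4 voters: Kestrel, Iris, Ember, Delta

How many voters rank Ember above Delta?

27

Ballots ranking Ember above Delta: 11+12+4 = 27.
Ballots ranking Delta above Ember: 0.
So 27 of 27 voters prefer Ember to Delta.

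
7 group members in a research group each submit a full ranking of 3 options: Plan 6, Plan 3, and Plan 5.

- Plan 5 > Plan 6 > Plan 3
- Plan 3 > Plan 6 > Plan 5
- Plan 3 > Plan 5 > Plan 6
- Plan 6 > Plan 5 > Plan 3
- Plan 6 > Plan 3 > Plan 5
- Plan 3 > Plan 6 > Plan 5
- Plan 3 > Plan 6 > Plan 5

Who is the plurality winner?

Plan 3

First-place vote totals:
  Plan 6: 2
  Plan 3: 4
  Plan 5: 1
Plan 3 has the most first-place votes.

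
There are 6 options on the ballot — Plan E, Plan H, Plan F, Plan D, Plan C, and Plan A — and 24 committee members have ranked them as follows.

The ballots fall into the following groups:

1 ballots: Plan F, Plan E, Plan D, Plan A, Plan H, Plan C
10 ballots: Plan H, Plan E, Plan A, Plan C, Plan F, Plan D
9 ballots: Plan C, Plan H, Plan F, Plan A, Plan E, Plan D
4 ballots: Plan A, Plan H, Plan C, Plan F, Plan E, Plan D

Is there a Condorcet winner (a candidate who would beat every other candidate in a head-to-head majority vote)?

Yes

Head-to-head results (24 voters total):
Plan E vs Plan H: Plan H wins 23–1.
Plan E vs Plan F: Plan F wins 14–10.
Plan E vs Plan D: Plan E wins 24–0.
Plan E vs Plan C: Plan C wins 13–11.
Plan E vs Plan A: Plan A wins 13–11.
Plan H vs Plan F: Plan H wins 23–1.
Plan H vs Plan D: Plan H wins 23–1.
Plan H vs Plan C: Plan H wins 15–9.
Plan H vs Plan A: Plan H wins 19–5.
Plan F vs Plan D: Plan F wins 24–0.
Plan F vs Plan C: Plan C wins 23–1.
Plan F vs Plan A: Plan A wins 14–10.
Plan D vs Plan C: Plan C wins 23–1.
Plan D vs Plan A: Plan A wins 23–1.
Plan C vs Plan A: Plan A wins 15–9.
Plan H beats each rival — Plan E (23–1), Plan F (23–1), Plan D (23–1), Plan C (15–9), Plan A (19–5) — so Plan H is the Condorcet winner.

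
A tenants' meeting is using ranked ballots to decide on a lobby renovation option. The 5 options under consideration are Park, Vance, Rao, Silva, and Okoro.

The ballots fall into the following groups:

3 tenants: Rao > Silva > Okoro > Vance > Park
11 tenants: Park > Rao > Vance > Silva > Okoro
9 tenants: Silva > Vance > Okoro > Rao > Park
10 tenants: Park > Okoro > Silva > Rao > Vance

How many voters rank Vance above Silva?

Ballots ranking Vance above Silva: 11.
Ballots ranking Silva above Vance: 3+9+10 = 22.
So 11 of 33 voters prefer Vance to Silva.

11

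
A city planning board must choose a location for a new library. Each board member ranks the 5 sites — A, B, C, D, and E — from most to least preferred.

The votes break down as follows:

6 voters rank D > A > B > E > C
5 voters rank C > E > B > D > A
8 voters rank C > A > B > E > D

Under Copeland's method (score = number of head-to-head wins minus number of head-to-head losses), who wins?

Pairwise results:
  A vs B: A wins 14–5.
  A vs C: C wins 13–6.
  A vs D: D wins 11–8.
  A vs E: A wins 14–5.
  B vs C: C wins 13–6.
  B vs D: B wins 13–6.
  B vs E: B wins 14–5.
  C vs D: C wins 13–6.
  C vs E: C wins 13–6.
  D vs E: E wins 13–6.
Copeland scores (wins − losses):
  A: 2 − 2 = 0
  B: 2 − 2 = 0
  C: 4 − 0 = 4
  D: 1 − 3 = -2
  E: 1 − 3 = -2
C has the best Copeland score.

C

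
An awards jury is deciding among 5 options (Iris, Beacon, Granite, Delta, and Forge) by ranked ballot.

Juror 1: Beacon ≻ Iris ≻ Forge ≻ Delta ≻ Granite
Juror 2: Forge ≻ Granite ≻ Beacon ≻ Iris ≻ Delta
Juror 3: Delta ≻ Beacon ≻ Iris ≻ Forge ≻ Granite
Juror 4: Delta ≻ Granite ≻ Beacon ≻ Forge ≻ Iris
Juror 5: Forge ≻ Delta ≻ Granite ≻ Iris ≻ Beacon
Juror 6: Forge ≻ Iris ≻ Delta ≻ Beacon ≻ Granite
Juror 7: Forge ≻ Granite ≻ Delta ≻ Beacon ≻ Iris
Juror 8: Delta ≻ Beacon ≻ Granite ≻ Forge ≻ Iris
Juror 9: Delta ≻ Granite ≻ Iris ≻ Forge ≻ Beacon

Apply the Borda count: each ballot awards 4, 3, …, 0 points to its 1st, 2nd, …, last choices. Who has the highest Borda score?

Borda scores:
  Iris: 3 + 1 + 2 + 0 + 1 + 3 + 0 + 0 + 2 = 12
  Beacon: 4 + 2 + 3 + 2 + 0 + 1 + 1 + 3 + 0 = 16
  Granite: 0 + 3 + 0 + 3 + 2 + 0 + 3 + 2 + 3 = 16
  Delta: 1 + 0 + 4 + 4 + 3 + 2 + 2 + 4 + 4 = 24
  Forge: 2 + 4 + 1 + 1 + 4 + 4 + 4 + 1 + 1 = 22
Delta has the highest total.

Delta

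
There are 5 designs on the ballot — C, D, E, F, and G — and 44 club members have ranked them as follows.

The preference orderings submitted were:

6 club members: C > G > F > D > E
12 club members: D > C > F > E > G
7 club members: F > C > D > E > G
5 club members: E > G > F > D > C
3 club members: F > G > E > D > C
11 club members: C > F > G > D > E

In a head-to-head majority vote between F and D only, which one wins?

Ballots ranking F above D: 6+7+5+3+11 = 32.
Ballots ranking D above F: 12.
F wins the head-to-head, 32–12.

F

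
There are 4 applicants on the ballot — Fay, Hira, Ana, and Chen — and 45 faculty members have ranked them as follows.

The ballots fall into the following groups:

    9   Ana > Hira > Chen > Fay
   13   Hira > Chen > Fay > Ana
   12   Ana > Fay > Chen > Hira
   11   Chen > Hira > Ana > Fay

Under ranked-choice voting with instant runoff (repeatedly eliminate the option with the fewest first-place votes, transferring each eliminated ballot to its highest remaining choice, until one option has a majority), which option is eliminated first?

Round 1: Ana 21, Hira 13, Chen 11, Fay 0. Fay has the fewest and is eliminated.
Round 2: Ana 21, Hira 13, Chen 11. Chen has the fewest and is eliminated.
Round 3: Hira 24, Ana 21. Hira has a majority.

Fay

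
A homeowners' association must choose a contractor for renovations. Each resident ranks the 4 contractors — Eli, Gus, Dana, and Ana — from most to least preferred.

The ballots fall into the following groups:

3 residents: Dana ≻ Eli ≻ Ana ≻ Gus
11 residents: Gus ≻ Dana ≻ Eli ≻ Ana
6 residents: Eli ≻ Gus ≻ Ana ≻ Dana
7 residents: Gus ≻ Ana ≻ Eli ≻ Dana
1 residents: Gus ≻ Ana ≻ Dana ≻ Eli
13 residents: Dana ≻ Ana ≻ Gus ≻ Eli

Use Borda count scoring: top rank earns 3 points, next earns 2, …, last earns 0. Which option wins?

Borda scores:
  Eli: 3·2 + 11·1 + 6·3 + 7·1 + 0 + 13·0 = 42
  Gus: 3·0 + 11·3 + 6·2 + 7·3 + 3 + 13·1 = 82
  Dana: 3·3 + 11·2 + 6·0 + 7·0 + 1 + 13·3 = 71
  Ana: 3·1 + 11·0 + 6·1 + 7·2 + 2 + 13·2 = 51
Gus has the highest total.

Gus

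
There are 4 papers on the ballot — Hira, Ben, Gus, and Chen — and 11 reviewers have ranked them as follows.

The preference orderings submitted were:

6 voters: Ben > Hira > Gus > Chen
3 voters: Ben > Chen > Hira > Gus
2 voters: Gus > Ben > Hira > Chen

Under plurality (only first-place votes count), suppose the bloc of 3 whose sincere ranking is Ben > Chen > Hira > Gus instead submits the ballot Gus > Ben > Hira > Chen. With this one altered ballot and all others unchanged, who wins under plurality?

Ben

First-place totals with the altered ballot: Hira 0, Ben 6, Gus 5, Chen 0.
The winner is unchanged: still Ben.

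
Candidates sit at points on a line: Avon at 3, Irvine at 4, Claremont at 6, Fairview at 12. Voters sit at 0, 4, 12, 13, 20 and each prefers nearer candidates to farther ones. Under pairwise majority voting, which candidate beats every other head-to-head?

Fairview

With single-peaked preferences on a line, the Condorcet winner is the candidate closest to the median voter.
The median voter (position 12) is closest to Fairview at 12.
Check: Fairview vs Claremont — voters closer to Fairview: 3 of 5.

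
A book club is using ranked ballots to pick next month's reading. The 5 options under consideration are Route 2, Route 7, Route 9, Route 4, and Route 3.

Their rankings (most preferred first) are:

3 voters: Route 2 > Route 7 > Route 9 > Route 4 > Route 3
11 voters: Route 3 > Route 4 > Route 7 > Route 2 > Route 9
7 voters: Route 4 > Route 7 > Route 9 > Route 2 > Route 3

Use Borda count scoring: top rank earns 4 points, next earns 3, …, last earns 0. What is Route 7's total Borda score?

Borda scores:
  Route 2: 3·4 + 11·1 + 7·1 = 30
  Route 7: 3·3 + 11·2 + 7·3 = 52
  Route 9: 3·2 + 11·0 + 7·2 = 20
  Route 4: 3·1 + 11·3 + 7·4 = 64
  Route 3: 3·0 + 11·4 + 7·0 = 44

52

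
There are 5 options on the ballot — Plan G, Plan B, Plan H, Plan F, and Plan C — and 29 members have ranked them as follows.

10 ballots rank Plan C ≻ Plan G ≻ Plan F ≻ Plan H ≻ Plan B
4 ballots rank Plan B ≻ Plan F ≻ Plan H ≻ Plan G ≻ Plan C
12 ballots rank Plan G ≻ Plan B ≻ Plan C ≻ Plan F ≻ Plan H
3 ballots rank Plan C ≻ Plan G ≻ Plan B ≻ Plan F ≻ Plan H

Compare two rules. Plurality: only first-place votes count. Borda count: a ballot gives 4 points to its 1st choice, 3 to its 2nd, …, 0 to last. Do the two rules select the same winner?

No

Plurality first-place counts: Plan G 12, Plan B 4, Plan H 0, Plan F 0, Plan C 13 → Plan C.
Borda totals: Plan G 91, Plan B 58, Plan H 18, Plan F 47, Plan C 76 → Plan G.
The two rules disagree: plurality picks Plan C, Borda picks Plan G.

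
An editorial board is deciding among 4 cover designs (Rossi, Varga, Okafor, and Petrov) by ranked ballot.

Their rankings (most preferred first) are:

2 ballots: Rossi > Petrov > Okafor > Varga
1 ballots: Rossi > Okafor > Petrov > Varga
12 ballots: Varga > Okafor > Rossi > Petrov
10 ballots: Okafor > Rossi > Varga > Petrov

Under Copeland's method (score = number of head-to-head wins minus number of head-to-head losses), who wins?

Okafor

Pairwise results:
  Rossi vs Varga: Rossi wins 13–12.
  Rossi vs Okafor: Okafor wins 22–3.
  Rossi vs Petrov: Rossi wins 25–0.
  Varga vs Okafor: Okafor wins 13–12.
  Varga vs Petrov: Varga wins 22–3.
  Okafor vs Petrov: Okafor wins 23–2.
Copeland scores (wins − losses):
  Rossi: 2 − 1 = 1
  Varga: 1 − 2 = -1
  Okafor: 3 − 0 = 3
  Petrov: 0 − 3 = -3
Okafor has the best Copeland score.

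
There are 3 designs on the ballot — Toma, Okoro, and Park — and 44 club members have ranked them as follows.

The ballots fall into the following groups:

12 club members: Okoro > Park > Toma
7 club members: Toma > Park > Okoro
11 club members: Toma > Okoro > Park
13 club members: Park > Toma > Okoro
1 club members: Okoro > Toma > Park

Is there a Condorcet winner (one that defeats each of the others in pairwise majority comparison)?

Head-to-head results (44 voters total):
Toma vs Okoro: Toma wins 31–13.
Toma vs Park: Park wins 25–19.
Okoro vs Park: Okoro wins 24–20.
No candidate beats all others: Toma beats Okoro beats Park beats Toma, a majority cycle.

No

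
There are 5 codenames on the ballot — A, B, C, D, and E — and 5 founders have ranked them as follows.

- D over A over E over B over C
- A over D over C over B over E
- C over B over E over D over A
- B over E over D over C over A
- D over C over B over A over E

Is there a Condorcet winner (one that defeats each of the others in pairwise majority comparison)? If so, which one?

Head-to-head results (5 voters total):
A vs B: B wins 3–2.
A vs C: C wins 3–2.
A vs D: D wins 4–1.
A vs E: A wins 3–2.
B vs C: C wins 3–2.
B vs D: D wins 3–2.
B vs E: B wins 4–1.
C vs D: D wins 4–1.
C vs E: C wins 3–2.
D vs E: D wins 3–2.
D beats each rival — A (4–1), B (3–2), C (4–1), E (3–2) — so D is the Condorcet winner.

D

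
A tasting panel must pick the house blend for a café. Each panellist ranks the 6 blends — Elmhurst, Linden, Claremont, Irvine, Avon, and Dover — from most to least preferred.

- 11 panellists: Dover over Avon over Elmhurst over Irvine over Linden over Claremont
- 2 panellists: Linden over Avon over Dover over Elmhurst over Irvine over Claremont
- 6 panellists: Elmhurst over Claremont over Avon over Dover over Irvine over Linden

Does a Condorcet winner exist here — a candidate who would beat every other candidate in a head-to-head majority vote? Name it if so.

Dover

Head-to-head results (19 voters total):
Elmhurst vs Linden: Elmhurst wins 17–2.
Elmhurst vs Claremont: Elmhurst wins 19–0.
Elmhurst vs Irvine: Elmhurst wins 19–0.
Elmhurst vs Avon: Avon wins 13–6.
Elmhurst vs Dover: Dover wins 13–6.
Linden vs Claremont: Linden wins 13–6.
Linden vs Irvine: Irvine wins 17–2.
Linden vs Avon: Avon wins 17–2.
Linden vs Dover: Dover wins 17–2.
Claremont vs Irvine: Irvine wins 13–6.
Claremont vs Avon: Avon wins 13–6.
Claremont vs Dover: Dover wins 13–6.
Irvine vs Avon: Avon wins 19–0.
Irvine vs Dover: Dover wins 19–0.
Avon vs Dover: Dover wins 11–8.
Dover beats each rival — Elmhurst (13–6), Linden (17–2), Claremont (13–6), Irvine (19–0), Avon (11–8) — so Dover is the Condorcet winner.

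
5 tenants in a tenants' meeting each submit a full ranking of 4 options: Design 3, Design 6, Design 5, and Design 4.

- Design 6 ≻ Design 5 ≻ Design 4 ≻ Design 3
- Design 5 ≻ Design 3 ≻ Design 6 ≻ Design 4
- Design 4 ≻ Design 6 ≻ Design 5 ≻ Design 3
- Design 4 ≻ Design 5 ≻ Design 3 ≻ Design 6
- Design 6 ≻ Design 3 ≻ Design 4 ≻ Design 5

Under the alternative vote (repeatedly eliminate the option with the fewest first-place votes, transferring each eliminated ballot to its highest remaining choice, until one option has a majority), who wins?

Design 6

Round 1: Design 6 2, Design 4 2, Design 5 1, Design 3 0. Design 3 has the fewest and is eliminated.
Round 2: Design 6 2, Design 4 2, Design 5 1. Design 5 has the fewest and is eliminated.
Round 3: Design 6 3, Design 4 2. Design 6 has a majority.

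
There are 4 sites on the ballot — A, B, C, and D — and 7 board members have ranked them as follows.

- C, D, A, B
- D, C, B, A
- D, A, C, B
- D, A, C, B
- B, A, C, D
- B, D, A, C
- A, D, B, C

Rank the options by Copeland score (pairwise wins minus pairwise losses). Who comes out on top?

Pairwise results:
  A vs B: A wins 4–3.
  A vs C: A wins 5–2.
  A vs D: D wins 5–2.
  B vs C: C wins 4–3.
  B vs D: D wins 5–2.
  C vs D: D wins 5–2.
Copeland scores (wins − losses):
  A: 2 − 1 = 1
  B: 0 − 3 = -3
  C: 1 − 2 = -1
  D: 3 − 0 = 3
D has the best Copeland score.

D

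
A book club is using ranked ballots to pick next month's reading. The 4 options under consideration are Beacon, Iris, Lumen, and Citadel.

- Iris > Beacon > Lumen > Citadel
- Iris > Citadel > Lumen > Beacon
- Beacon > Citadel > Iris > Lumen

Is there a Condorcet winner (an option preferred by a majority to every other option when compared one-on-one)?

Head-to-head results (3 voters total):
Beacon vs Iris: Iris wins 2–1.
Beacon vs Lumen: Beacon wins 2–1.
Beacon vs Citadel: Beacon wins 2–1.
Iris vs Lumen: Iris wins 3–0.
Iris vs Citadel: Iris wins 2–1.
Lumen vs Citadel: Citadel wins 2–1.
Iris beats each rival — Beacon (2–1), Lumen (3–0), Citadel (2–1) — so Iris is the Condorcet winner.

Yes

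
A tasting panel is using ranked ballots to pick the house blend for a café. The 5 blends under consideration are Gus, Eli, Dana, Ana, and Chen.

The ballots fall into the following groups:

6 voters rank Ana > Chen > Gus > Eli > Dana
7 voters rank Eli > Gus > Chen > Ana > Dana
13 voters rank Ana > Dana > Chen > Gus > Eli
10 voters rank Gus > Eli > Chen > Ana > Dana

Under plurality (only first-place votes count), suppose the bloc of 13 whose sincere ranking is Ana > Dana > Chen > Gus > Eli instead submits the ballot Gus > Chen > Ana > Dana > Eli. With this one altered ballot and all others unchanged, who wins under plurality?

Gus

First-place totals with the altered ballot: Gus 23, Eli 7, Dana 0, Ana 6, Chen 0.
The switch changes the winner from Ana to Gus.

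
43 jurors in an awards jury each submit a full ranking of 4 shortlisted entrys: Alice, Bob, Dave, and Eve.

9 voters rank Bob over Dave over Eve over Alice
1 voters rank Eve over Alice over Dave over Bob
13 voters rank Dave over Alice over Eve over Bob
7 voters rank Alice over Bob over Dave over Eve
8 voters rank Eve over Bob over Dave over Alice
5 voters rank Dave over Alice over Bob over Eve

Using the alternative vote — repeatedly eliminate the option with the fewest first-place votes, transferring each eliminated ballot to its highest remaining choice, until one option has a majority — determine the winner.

Round 1: Dave 18, Bob 9, Eve 9, Alice 7. Alice has the fewest and is eliminated.
Round 2: Dave 18, Bob 16, Eve 9. Eve has the fewest and is eliminated.
Round 3: Bob 24, Dave 19. Bob has a majority.

Bob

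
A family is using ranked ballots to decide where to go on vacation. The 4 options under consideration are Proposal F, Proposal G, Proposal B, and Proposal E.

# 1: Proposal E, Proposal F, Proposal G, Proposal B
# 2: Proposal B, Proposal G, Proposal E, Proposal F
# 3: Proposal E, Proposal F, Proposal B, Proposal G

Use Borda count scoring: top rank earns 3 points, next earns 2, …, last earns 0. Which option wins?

Proposal E

Borda scores:
  Proposal F: 2 + 0 + 2 = 4
  Proposal G: 1 + 2 + 0 = 3
  Proposal B: 0 + 3 + 1 = 4
  Proposal E: 3 + 1 + 3 = 7
Proposal E has the highest total.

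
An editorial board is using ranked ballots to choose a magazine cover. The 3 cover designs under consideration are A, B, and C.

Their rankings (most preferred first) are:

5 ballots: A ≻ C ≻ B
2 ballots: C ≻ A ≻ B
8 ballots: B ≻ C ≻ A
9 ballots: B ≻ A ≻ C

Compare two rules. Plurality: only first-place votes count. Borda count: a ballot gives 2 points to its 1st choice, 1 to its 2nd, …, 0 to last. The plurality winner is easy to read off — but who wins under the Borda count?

B

Plurality first-place counts: A 5, B 17, C 2 → B.
Borda totals: A 21, B 34, C 17 → B.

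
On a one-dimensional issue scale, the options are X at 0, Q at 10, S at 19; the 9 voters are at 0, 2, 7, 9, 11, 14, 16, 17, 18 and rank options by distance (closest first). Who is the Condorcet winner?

With single-peaked preferences on a line, the Condorcet winner is the candidate closest to the median voter.
The median voter (position 11) is closest to Q at 10.
Check: Q vs S — voters closer to Q: 6 of 9.

Q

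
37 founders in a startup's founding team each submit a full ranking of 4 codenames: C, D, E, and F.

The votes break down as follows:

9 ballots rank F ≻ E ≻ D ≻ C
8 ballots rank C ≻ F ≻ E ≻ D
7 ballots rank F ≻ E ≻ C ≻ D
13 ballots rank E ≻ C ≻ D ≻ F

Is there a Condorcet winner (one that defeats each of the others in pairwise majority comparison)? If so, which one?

None — there is no Condorcet winner

Head-to-head results (37 voters total):
C vs D: C wins 28–9.
C vs E: E wins 29–8.
C vs F: C wins 21–16.
D vs E: E wins 37–0.
D vs F: F wins 24–13.
E vs F: F wins 24–13.
No candidate beats all others: C beats F beats E beats C, a majority cycle.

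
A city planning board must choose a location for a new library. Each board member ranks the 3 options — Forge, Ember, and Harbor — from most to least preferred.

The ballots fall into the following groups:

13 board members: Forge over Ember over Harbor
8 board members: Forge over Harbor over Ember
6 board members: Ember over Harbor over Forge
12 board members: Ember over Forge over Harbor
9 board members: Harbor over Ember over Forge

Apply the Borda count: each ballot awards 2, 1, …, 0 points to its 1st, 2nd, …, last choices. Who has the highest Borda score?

Borda scores:
  Forge: 13·2 + 8·2 + 6·0 + 12·1 + 9·0 = 54
  Ember: 13·1 + 8·0 + 6·2 + 12·2 + 9·1 = 58
  Harbor: 13·0 + 8·1 + 6·1 + 12·0 + 9·2 = 32
Ember has the highest total.

Ember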